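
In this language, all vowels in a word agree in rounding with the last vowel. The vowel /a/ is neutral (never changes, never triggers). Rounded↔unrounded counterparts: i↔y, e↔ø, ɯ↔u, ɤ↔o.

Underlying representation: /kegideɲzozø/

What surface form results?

/e/ harmonizes with /ø/ ([+round]) → [ø]
/i/ harmonizes with /ø/ ([+round]) → [y]
/e/ harmonizes with /ø/ ([+round]) → [ø]

[køgydøɲzozø]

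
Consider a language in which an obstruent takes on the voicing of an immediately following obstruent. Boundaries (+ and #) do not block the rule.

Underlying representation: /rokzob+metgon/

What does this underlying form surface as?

[rogzob+medgon]

/k/ before /z/ (voiced) → [g]
/t/ before /g/ (voiced) → [d]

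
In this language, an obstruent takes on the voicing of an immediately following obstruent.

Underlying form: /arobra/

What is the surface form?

[arobra]

no segment meets the rule's conditions; no change.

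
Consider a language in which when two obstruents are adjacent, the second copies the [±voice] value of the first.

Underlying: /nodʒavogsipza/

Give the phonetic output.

[nodʒavogzipsa]

/s/ after /g/ (voiced) → [z]
/z/ after /p/ (voiceless) → [s]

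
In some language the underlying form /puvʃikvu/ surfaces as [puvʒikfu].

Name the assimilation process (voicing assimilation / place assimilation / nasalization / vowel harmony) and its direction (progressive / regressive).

/ʃ/→[ʒ] /v/→[f].
Each target copies a feature from the preceding segment, so the direction is progressive.

voicing assimilation, progressive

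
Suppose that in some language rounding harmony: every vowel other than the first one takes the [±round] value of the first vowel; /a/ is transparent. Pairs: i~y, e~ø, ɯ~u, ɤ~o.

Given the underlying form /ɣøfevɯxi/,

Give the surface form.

/e/ harmonizes with /ø/ ([+round]) → [ø]
/ɯ/ harmonizes with /ø/ ([+round]) → [u]
/i/ harmonizes with /ø/ ([+round]) → [y]

[ɣøføvuxy]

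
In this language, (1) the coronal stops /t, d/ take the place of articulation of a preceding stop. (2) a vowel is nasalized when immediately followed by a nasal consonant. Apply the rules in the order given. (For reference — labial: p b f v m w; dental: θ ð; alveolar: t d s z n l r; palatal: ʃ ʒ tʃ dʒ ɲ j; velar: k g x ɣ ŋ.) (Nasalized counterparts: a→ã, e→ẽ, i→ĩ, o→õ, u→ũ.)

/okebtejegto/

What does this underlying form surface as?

[okebpejegko]

Rule 1: /t/ after /b/ (labial) → [p]
Rule 1: /t/ after /g/ (velar) → [k]
After rule 1: okebpejegko
Rule 2: no segment meets the rule's conditions; no change.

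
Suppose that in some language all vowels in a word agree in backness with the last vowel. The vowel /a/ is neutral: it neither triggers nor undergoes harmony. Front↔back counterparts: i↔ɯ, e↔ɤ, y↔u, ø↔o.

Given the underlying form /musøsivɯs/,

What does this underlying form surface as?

/ø/ harmonizes with /ɯ/ ([+back]) → [o]
/i/ harmonizes with /ɯ/ ([+back]) → [ɯ]

[musosɯvɯs]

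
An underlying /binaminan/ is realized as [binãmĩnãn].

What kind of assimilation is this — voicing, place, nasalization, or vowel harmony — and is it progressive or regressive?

nasalization, progressive

/a/→[ã] /i/→[ĩ] /a/→[ã].
Each target copies a feature from the preceding segment, so the direction is progressive.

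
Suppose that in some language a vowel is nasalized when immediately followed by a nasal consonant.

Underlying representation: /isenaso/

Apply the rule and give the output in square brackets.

[isẽnaso]

/e/ before nasal /n/ → [ẽ]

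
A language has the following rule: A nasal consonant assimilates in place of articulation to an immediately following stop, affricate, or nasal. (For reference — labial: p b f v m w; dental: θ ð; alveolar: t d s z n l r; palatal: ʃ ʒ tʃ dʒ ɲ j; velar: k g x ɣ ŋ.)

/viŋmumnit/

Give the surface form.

/ŋ/ before /m/ (labial) → [m]
/m/ before /n/ (alveolar) → [n]

[vimmunnit]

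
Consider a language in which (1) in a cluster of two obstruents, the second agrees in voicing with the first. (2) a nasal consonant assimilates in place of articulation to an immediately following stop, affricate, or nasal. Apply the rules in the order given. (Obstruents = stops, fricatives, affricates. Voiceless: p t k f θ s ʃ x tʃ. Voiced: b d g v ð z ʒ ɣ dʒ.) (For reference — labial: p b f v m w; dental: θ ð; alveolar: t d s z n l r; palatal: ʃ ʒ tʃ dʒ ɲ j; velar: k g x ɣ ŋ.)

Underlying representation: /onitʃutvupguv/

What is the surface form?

Rule 1: /v/ after /t/ (voiceless) → [f]
Rule 1: /g/ after /p/ (voiceless) → [k]
After rule 1: onitʃutfupkuv
Rule 2: no segment meets the rule's conditions; no change.

[onitʃutfupkuv]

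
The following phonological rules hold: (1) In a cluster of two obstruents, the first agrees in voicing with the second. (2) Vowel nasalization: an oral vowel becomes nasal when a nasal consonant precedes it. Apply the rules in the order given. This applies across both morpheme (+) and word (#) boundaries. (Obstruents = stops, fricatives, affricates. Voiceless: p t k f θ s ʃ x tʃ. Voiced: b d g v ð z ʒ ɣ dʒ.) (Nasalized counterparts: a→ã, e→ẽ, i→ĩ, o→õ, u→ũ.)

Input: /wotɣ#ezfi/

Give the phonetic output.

[wodɣ#esfi]

Rule 1: /t/ before /ɣ/ (voiced) → [d]
Rule 1: /z/ before /f/ (voiceless) → [s]
After rule 1: wodɣ#esfi
Rule 2: no segment meets the rule's conditions; no change.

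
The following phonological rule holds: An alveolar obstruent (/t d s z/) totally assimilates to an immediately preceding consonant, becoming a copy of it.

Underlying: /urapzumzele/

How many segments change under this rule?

/z/ after /p/ → [p] (total assimilation)
/z/ after /m/ → [m] (total assimilation)
2 segments change.

2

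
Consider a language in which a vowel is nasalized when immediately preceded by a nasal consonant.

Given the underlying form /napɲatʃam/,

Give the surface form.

/a/ after nasal /n/ → [ã]
/a/ after nasal /ɲ/ → [ã]

[nãpɲãtʃam]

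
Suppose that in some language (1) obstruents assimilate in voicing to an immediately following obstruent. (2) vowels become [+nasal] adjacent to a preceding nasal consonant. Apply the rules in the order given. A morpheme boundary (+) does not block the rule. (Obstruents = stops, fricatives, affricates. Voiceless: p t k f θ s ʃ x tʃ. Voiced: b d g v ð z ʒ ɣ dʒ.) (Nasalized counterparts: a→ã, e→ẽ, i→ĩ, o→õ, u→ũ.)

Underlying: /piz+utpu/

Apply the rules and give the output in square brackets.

Rule 1: no segment meets the rule's conditions; no change.
After rule 1: piz+utpu
Rule 2: no segment meets the rule's conditions; no change.

[piz+utpu]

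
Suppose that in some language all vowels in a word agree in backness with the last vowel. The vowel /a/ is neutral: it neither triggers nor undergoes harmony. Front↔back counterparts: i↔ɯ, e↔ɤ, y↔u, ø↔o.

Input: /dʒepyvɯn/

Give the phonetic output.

/e/ harmonizes with /ɯ/ ([+back]) → [ɤ]
/y/ harmonizes with /ɯ/ ([+back]) → [u]

[dʒɤpuvɯn]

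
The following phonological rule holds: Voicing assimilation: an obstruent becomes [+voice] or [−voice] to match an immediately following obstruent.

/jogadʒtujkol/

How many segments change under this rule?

1

/dʒ/ before /t/ (voiceless) → [tʃ]
1 segment changes.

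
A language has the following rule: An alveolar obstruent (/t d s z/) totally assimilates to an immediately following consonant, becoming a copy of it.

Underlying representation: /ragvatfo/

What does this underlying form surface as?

[ragvaffo]

/t/ before /f/ → [f] (total assimilation)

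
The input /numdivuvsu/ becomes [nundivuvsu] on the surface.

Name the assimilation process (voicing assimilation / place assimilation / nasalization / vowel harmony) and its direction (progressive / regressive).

place assimilation, regressive

/m/→[n].
Each target copies a feature from the following segment, so the direction is regressive.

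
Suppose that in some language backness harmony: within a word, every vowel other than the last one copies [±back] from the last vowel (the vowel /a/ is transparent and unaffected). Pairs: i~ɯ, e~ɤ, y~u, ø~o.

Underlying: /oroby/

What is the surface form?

/o/ harmonizes with /y/ ([-back]) → [ø]
/o/ harmonizes with /y/ ([-back]) → [ø]

[ørøby]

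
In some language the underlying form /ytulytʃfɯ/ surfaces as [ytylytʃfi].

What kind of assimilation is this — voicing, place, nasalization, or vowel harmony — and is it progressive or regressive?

/u/→[y] /ɯ/→[i].
Vowels agree with the first vowel, so the harmony is progressive.

vowel harmony, progressive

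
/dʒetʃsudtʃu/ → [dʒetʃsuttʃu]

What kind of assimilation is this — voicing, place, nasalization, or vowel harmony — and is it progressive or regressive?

/d/→[t].
Each target copies a feature from the following segment, so the direction is regressive.

voicing assimilation, regressive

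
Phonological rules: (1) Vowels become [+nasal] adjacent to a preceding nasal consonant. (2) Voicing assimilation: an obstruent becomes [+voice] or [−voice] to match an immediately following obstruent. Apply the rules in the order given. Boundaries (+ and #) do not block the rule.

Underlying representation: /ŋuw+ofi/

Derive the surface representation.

Rule 1: /u/ after nasal /ŋ/ → [ũ]
After rule 1: ŋũw+ofi
Rule 2: no segment meets the rule's conditions; no change.

[ŋũw+ofi]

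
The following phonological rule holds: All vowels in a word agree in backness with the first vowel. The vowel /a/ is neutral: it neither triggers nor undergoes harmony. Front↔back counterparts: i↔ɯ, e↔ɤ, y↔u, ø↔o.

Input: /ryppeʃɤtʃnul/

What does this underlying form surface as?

[ryppeʃetʃnyl]

/ɤ/ harmonizes with /y/ ([-back]) → [e]
/u/ harmonizes with /y/ ([-back]) → [y]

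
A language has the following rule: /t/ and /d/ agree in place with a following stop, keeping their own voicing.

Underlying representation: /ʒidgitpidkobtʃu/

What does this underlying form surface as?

[ʒiggippigkobtʃu]

/d/ before /g/ (velar) → [g]
/t/ before /p/ (labial) → [p]
/d/ before /k/ (velar) → [g]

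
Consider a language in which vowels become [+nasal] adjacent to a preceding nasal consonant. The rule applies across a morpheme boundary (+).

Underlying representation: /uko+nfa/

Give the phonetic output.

[uko+nfa]

no segment meets the rule's conditions; no change.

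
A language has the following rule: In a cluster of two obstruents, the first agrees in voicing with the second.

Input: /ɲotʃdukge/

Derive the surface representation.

/tʃ/ before /d/ (voiced) → [dʒ]
/k/ before /g/ (voiced) → [g]

[ɲodʒdugge]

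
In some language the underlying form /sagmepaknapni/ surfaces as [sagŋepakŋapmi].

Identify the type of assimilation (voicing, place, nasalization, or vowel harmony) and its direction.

place assimilation, progressive

/m/→[ŋ] /n/→[ŋ] /n/→[m].
Each target copies a feature from the preceding segment, so the direction is progressive.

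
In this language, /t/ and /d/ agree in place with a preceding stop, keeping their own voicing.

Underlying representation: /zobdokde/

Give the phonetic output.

/d/ after /b/ (labial) → [b]
/d/ after /k/ (velar) → [g]

[zobbokge]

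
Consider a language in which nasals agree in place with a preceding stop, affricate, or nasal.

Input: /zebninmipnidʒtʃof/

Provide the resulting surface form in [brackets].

[zebminnipmidʒtʃof]

/n/ after /b/ (labial) → [m]
/m/ after /n/ (alveolar) → [n]
/n/ after /p/ (labial) → [m]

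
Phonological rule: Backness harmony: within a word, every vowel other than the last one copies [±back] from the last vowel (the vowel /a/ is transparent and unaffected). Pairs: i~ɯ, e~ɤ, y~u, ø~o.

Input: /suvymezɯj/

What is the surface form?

[suvumɤzɯj]

/y/ harmonizes with /ɯ/ ([+back]) → [u]
/e/ harmonizes with /ɯ/ ([+back]) → [ɤ]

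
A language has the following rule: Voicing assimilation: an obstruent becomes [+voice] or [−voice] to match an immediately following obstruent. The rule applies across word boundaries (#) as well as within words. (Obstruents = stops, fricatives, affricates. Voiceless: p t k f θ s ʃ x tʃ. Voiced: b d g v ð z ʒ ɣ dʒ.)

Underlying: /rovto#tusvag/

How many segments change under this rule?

2

/v/ before /t/ (voiceless) → [f]
/s/ before /v/ (voiced) → [z]
2 segments change.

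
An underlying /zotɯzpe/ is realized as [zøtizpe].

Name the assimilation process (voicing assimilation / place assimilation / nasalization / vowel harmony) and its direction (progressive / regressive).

vowel harmony, regressive

/o/→[ø] /ɯ/→[i].
Vowels agree with the last vowel, so the harmony is regressive.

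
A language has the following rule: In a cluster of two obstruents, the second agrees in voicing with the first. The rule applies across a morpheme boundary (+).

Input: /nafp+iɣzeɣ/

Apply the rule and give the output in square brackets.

no segment meets the rule's conditions; no change.

[nafp+iɣzeɣ]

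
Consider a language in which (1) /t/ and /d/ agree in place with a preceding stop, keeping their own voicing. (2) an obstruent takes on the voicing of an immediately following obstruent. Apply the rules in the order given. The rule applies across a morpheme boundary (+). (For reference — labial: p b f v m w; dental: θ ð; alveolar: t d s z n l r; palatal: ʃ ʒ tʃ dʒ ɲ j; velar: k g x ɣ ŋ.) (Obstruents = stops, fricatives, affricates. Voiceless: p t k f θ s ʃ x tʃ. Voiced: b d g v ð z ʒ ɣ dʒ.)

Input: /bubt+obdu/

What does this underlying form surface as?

[bupp+obbu]

Rule 1: /t/ after /b/ (labial) → [p]
Rule 1: /d/ after /b/ (labial) → [b]
After rule 1: bubp+obbu
Rule 2: /b/ before /p/ (voiceless) → [p]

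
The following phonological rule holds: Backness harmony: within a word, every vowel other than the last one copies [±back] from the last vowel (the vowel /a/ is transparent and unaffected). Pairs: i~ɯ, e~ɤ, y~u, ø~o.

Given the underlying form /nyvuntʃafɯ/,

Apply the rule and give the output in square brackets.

/y/ harmonizes with /ɯ/ ([+back]) → [u]

[nuvuntʃafɯ]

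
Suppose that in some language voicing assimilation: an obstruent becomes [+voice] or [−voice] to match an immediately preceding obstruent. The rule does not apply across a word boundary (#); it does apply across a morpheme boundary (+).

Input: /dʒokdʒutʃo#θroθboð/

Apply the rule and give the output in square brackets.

/dʒ/ after /k/ (voiceless) → [tʃ]
/b/ after /θ/ (voiceless) → [p]

[dʒoktʃutʃo#θroθpoð]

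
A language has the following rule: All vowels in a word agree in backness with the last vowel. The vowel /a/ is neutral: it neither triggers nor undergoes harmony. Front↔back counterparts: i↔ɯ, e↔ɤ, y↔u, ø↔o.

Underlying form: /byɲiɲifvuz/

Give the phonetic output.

/y/ harmonizes with /u/ ([+back]) → [u]
/i/ harmonizes with /u/ ([+back]) → [ɯ]
/i/ harmonizes with /u/ ([+back]) → [ɯ]

[buɲɯɲɯfvuz]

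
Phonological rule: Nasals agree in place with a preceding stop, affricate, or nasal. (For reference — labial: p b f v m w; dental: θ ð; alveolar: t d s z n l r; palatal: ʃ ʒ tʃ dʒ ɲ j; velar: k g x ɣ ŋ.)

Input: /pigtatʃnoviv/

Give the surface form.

[pigtatʃɲoviv]

/n/ after /tʃ/ (palatal) → [ɲ]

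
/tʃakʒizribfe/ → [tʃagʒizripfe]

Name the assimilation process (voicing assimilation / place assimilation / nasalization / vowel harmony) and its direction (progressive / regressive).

voicing assimilation, regressive

/k/→[g] /b/→[p].
Each target copies a feature from the following segment, so the direction is regressive.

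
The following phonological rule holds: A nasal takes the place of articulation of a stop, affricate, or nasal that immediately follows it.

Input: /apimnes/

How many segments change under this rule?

/m/ before /n/ (alveolar) → [n]
1 segment changes.

1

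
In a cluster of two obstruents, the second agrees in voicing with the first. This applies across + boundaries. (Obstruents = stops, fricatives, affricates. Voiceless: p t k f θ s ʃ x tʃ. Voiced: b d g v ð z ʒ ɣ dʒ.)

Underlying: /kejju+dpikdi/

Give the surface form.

/p/ after /d/ (voiced) → [b]
/d/ after /k/ (voiceless) → [t]

[kejju+dbikti]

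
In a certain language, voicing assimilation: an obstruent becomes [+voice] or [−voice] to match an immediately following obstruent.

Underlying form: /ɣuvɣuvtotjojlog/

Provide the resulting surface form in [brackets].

/v/ before /t/ (voiceless) → [f]

[ɣuvɣuftotjojlog]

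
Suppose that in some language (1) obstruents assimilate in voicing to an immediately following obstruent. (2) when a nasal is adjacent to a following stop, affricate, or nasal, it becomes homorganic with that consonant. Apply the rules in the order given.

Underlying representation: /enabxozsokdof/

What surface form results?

Rule 1: /b/ before /x/ (voiceless) → [p]
Rule 1: /z/ before /s/ (voiceless) → [s]
Rule 1: /k/ before /d/ (voiced) → [g]
After rule 1: enapxossogdof
Rule 2: no segment meets the rule's conditions; no change.

[enapxossogdof]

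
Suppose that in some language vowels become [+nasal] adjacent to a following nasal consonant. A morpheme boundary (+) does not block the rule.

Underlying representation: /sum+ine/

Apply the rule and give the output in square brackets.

/u/ before nasal /m/ → [ũ]
/i/ before nasal /n/ → [ĩ]

[sũm+ĩne]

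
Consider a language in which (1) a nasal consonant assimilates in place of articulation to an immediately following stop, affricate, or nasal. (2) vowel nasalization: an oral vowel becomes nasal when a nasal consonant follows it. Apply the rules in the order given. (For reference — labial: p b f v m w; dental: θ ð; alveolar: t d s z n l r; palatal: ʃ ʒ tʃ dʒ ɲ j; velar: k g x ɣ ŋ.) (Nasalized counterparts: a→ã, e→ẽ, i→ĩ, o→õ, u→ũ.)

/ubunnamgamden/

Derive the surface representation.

[ubũnnãŋgãndẽn]

Rule 1: /m/ before /g/ (velar) → [ŋ]
Rule 1: /m/ before /d/ (alveolar) → [n]
After rule 1: ubunnaŋganden
Rule 2: /u/ before nasal /n/ → [ũ]
Rule 2: /a/ before nasal /ŋ/ → [ã]
Rule 2: /a/ before nasal /n/ → [ã]
Rule 2: /e/ before nasal /n/ → [ẽ]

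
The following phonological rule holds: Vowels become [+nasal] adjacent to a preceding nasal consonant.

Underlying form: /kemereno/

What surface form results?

[kemẽrenõ]

/e/ after nasal /m/ → [ẽ]
/o/ after nasal /n/ → [õ]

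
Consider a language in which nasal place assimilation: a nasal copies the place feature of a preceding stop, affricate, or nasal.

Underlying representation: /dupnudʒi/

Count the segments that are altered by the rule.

/n/ after /p/ (labial) → [m]
1 segment changes.

1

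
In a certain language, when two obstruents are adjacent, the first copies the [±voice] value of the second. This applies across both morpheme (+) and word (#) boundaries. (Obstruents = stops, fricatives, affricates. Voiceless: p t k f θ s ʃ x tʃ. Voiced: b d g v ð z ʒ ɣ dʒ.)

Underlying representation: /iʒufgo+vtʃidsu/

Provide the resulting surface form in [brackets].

[iʒuvgo+ftʃitsu]

/f/ before /g/ (voiced) → [v]
/v/ before /tʃ/ (voiceless) → [f]
/d/ before /s/ (voiceless) → [t]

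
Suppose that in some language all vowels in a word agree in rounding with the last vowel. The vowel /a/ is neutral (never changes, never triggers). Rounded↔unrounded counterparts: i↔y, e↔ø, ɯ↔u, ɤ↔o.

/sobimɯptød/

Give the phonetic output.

[sobymuptød]

/i/ harmonizes with /ø/ ([+round]) → [y]
/ɯ/ harmonizes with /ø/ ([+round]) → [u]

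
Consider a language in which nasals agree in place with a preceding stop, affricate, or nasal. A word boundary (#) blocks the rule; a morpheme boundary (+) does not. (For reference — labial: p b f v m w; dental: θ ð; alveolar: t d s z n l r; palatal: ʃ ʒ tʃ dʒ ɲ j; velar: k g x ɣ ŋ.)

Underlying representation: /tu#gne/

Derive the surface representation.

/n/ after /g/ (velar) → [ŋ]

[tu#gŋe]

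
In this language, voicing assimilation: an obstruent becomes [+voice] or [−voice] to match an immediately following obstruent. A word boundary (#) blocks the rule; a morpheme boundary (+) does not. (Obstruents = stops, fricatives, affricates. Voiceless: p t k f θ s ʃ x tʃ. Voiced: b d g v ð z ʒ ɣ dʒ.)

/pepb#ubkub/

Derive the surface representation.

/p/ before /b/ (voiced) → [b]
/b/ before /k/ (voiceless) → [p]

[pebb#upkub]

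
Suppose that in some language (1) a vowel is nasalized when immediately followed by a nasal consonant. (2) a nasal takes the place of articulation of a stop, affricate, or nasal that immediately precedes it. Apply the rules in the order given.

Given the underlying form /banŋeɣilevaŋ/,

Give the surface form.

Rule 1: /a/ before nasal /n/ → [ã]
Rule 1: /a/ before nasal /ŋ/ → [ã]
After rule 1: bãnŋeɣilevãŋ
Rule 2: /ŋ/ after /n/ (alveolar) → [n]

[bãnneɣilevãŋ]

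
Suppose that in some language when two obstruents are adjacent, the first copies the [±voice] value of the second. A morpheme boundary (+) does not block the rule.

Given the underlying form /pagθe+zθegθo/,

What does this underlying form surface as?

[pakθe+sθekθo]

/g/ before /θ/ (voiceless) → [k]
/z/ before /θ/ (voiceless) → [s]
/g/ before /θ/ (voiceless) → [k]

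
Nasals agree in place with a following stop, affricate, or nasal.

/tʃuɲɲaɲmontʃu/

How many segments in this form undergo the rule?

2

/ɲ/ before /m/ (labial) → [m]
/n/ before /tʃ/ (palatal) → [ɲ]
2 segments change.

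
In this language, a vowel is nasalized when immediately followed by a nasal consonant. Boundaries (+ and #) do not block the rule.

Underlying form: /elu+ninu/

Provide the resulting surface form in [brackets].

[elũ+nĩnu]

/u/ before nasal /n/ → [ũ]
/i/ before nasal /n/ → [ĩ]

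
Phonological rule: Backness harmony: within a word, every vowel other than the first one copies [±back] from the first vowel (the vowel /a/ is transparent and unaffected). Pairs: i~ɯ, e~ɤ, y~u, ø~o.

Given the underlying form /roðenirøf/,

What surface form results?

[roðɤnɯrof]

/e/ harmonizes with /o/ ([+back]) → [ɤ]
/i/ harmonizes with /o/ ([+back]) → [ɯ]
/ø/ harmonizes with /o/ ([+back]) → [o]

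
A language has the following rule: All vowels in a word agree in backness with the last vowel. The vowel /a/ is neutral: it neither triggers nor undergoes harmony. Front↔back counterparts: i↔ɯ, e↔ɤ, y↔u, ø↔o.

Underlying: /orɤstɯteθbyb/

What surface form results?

/o/ harmonizes with /y/ ([-back]) → [ø]
/ɤ/ harmonizes with /y/ ([-back]) → [e]
/ɯ/ harmonizes with /y/ ([-back]) → [i]

[ørestiteθbyb]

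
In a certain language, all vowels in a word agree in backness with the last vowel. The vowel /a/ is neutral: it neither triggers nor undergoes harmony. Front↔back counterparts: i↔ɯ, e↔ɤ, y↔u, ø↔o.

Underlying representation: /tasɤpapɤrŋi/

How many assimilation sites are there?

/ɤ/ harmonizes with /i/ ([-back]) → [e]
/ɤ/ harmonizes with /i/ ([-back]) → [e]
2 segments change.

2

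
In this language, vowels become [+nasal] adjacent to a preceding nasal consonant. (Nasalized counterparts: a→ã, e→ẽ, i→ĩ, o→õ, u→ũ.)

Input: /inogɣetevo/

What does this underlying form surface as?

[inõgɣetevo]

/o/ after nasal /n/ → [õ]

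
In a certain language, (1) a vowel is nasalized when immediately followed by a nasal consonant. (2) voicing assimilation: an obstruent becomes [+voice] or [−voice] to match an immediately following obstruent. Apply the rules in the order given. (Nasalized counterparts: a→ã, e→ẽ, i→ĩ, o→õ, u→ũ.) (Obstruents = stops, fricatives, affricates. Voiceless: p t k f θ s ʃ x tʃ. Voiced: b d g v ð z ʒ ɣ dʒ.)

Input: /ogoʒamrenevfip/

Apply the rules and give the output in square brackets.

Rule 1: /a/ before nasal /m/ → [ã]
Rule 1: /e/ before nasal /n/ → [ẽ]
After rule 1: ogoʒãmrẽnevfip
Rule 2: /v/ before /f/ (voiceless) → [f]

[ogoʒãmrẽneffip]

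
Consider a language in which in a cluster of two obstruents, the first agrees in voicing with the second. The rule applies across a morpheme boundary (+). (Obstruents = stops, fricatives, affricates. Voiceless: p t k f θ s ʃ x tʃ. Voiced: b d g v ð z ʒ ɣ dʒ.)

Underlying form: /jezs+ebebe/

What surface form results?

[jess+ebebe]

/z/ before /s/ (voiceless) → [s]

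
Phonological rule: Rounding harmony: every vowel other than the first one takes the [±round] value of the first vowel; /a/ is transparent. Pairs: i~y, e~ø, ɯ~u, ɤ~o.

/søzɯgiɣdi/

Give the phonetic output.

[søzugyɣdy]

/ɯ/ harmonizes with /ø/ ([+round]) → [u]
/i/ harmonizes with /ø/ ([+round]) → [y]
/i/ harmonizes with /ø/ ([+round]) → [y]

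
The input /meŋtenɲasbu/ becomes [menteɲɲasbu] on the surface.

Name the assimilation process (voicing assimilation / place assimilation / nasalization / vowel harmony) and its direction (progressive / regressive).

place assimilation, regressive

/ŋ/→[n] /n/→[ɲ].
Each target copies a feature from the following segment, so the direction is regressive.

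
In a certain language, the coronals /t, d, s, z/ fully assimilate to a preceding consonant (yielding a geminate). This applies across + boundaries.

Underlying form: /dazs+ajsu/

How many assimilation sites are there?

2

/s/ after /z/ → [z] (total assimilation)
/s/ after /j/ → [j] (total assimilation)
2 segments change.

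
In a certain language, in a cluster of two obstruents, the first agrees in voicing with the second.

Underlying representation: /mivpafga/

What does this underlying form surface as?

[mifpavga]

/v/ before /p/ (voiceless) → [f]
/f/ before /g/ (voiced) → [v]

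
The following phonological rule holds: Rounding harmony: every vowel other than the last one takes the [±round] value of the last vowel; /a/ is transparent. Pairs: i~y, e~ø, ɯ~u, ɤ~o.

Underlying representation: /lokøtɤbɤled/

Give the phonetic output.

[lɤketɤbɤled]

/o/ harmonizes with /e/ ([-round]) → [ɤ]
/ø/ harmonizes with /e/ ([-round]) → [e]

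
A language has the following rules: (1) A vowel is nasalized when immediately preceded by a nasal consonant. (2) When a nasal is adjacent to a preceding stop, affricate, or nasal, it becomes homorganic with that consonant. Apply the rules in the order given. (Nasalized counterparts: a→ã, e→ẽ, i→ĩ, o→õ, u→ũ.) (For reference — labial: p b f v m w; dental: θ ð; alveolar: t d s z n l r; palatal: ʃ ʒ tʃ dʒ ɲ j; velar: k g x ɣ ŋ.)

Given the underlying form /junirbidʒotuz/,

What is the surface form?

[junĩrbidʒotuz]

Rule 1: /i/ after nasal /n/ → [ĩ]
After rule 1: junĩrbidʒotuz
Rule 2: no segment meets the rule's conditions; no change.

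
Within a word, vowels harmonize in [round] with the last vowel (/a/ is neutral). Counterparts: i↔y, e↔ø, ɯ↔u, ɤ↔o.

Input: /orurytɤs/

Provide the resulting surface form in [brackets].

/o/ harmonizes with /ɤ/ ([-round]) → [ɤ]
/u/ harmonizes with /ɤ/ ([-round]) → [ɯ]
/y/ harmonizes with /ɤ/ ([-round]) → [i]

[ɤrɯritɤs]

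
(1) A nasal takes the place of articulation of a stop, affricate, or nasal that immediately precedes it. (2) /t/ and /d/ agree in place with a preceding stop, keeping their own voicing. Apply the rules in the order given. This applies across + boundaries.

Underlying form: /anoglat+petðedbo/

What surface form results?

[anoglat+petðedbo]

Rule 1: no segment meets the rule's conditions; no change.
After rule 1: anoglat+petðedbo
Rule 2: no segment meets the rule's conditions; no change.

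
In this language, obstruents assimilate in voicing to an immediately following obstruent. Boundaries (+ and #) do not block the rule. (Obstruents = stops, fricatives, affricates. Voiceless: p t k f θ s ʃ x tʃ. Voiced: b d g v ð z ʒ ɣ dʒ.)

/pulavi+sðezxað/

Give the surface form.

/s/ before /ð/ (voiced) → [z]
/z/ before /x/ (voiceless) → [s]

[pulavi+zðesxað]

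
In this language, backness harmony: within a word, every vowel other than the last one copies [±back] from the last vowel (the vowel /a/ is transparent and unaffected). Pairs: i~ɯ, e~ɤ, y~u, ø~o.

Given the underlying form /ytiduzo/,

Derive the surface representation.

/y/ harmonizes with /o/ ([+back]) → [u]
/i/ harmonizes with /o/ ([+back]) → [ɯ]

[utɯduzo]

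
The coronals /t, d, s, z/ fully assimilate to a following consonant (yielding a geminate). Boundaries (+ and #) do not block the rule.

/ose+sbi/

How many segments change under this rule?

1

/s/ before /b/ → [b] (total assimilation)
1 segment changes.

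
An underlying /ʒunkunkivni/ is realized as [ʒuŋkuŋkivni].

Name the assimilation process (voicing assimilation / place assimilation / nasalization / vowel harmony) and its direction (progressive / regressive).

/n/→[ŋ] /n/→[ŋ].
Each target copies a feature from the following segment, so the direction is regressive.

place assimilation, regressive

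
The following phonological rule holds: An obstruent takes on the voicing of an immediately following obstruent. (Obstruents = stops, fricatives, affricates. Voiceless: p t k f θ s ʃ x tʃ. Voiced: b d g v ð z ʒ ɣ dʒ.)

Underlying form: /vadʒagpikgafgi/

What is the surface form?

/g/ before /p/ (voiceless) → [k]
/k/ before /g/ (voiced) → [g]
/f/ before /g/ (voiced) → [v]

[vadʒakpiggavgi]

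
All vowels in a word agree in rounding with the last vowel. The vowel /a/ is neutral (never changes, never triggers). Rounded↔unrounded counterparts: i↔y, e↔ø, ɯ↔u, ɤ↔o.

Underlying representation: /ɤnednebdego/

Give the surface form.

[onødnøbdøgo]

/ɤ/ harmonizes with /o/ ([+round]) → [o]
/e/ harmonizes with /o/ ([+round]) → [ø]
/e/ harmonizes with /o/ ([+round]) → [ø]
/e/ harmonizes with /o/ ([+round]) → [ø]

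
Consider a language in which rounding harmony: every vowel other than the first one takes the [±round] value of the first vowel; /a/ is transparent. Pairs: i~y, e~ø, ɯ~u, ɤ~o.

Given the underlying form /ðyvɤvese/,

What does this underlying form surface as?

/ɤ/ harmonizes with /y/ ([+round]) → [o]
/e/ harmonizes with /y/ ([+round]) → [ø]
/e/ harmonizes with /y/ ([+round]) → [ø]

[ðyvovøsø]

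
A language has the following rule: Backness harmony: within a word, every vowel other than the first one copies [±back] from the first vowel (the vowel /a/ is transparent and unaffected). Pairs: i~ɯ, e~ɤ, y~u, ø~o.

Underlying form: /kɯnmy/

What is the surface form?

/y/ harmonizes with /ɯ/ ([+back]) → [u]

[kɯnmu]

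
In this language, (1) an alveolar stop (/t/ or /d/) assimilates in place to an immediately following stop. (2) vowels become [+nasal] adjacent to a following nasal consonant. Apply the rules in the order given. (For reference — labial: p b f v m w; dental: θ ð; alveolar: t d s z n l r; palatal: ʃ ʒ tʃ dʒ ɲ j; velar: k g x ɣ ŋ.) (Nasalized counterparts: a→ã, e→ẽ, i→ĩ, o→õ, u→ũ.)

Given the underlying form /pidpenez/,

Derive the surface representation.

Rule 1: /d/ before /p/ (labial) → [b]
After rule 1: pibpenez
Rule 2: /e/ before nasal /n/ → [ẽ]

[pibpẽnez]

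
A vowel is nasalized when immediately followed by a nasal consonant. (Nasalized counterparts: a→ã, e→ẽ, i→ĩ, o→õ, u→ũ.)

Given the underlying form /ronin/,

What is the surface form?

[rõnĩn]

/o/ before nasal /n/ → [õ]
/i/ before nasal /n/ → [ĩ]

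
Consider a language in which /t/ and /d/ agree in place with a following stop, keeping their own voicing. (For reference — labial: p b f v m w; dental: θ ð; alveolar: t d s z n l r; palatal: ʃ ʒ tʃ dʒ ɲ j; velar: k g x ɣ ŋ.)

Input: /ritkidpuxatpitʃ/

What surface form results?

/t/ before /k/ (velar) → [k]
/d/ before /p/ (labial) → [b]
/t/ before /p/ (labial) → [p]

[rikkibpuxappitʃ]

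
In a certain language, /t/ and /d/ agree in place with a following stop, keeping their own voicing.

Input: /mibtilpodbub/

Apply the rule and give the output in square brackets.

[mibtilpobbub]

/d/ before /b/ (labial) → [b]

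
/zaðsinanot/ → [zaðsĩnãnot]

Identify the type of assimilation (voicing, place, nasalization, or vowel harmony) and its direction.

/i/→[ĩ] /a/→[ã].
Each target copies a feature from the following segment, so the direction is regressive.

nasalization, regressive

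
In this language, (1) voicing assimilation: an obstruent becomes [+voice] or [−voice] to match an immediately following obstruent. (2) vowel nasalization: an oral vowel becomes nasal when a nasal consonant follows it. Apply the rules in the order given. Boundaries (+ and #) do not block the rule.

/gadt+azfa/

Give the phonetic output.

Rule 1: /d/ before /t/ (voiceless) → [t]
Rule 1: /z/ before /f/ (voiceless) → [s]
After rule 1: gatt+asfa
Rule 2: no segment meets the rule's conditions; no change.

[gatt+asfa]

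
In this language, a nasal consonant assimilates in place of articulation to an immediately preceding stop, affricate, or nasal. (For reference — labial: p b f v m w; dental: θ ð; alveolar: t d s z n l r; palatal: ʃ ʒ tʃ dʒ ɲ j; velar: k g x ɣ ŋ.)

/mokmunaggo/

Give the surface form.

[mokŋunaggo]

/m/ after /k/ (velar) → [ŋ]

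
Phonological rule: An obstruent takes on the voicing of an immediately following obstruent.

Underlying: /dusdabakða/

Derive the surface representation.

/s/ before /d/ (voiced) → [z]
/k/ before /ð/ (voiced) → [g]

[duzdabagða]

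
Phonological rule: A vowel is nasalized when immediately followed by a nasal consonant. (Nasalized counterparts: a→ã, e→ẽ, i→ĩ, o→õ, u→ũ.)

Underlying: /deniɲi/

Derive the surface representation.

/e/ before nasal /n/ → [ẽ]
/i/ before nasal /ɲ/ → [ĩ]

[dẽnĩɲi]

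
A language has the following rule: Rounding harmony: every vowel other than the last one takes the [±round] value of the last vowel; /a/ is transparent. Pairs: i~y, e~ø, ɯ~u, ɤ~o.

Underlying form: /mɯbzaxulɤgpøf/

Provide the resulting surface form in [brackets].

/ɯ/ harmonizes with /ø/ ([+round]) → [u]
/ɤ/ harmonizes with /ø/ ([+round]) → [o]

[mubzaxulogpøf]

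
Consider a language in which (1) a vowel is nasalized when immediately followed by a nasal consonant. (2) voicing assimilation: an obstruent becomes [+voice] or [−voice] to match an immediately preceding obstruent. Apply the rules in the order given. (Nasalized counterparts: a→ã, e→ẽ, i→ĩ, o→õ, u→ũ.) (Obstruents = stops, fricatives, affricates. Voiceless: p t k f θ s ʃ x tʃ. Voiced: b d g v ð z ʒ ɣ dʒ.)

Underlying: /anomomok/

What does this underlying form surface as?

Rule 1: /a/ before nasal /n/ → [ã]
Rule 1: /o/ before nasal /m/ → [õ]
Rule 1: /o/ before nasal /m/ → [õ]
After rule 1: ãnõmõmok
Rule 2: no segment meets the rule's conditions; no change.

[ãnõmõmok]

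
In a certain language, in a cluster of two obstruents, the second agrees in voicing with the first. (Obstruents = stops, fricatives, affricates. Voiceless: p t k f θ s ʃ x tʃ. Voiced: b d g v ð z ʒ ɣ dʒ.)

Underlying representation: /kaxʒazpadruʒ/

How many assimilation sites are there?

2

/ʒ/ after /x/ (voiceless) → [ʃ]
/p/ after /z/ (voiced) → [b]
2 segments change.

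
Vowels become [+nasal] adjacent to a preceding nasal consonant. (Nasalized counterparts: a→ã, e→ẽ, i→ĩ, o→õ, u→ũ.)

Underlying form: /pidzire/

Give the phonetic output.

no segment meets the rule's conditions; no change.

[pidzire]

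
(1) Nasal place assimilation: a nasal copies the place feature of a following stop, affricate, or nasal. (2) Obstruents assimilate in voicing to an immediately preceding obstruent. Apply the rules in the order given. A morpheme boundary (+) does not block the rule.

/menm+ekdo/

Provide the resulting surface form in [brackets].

[memm+ekto]

Rule 1: /n/ before /m/ (labial) → [m]
After rule 1: memm+ekdo
Rule 2: /d/ after /k/ (voiceless) → [t]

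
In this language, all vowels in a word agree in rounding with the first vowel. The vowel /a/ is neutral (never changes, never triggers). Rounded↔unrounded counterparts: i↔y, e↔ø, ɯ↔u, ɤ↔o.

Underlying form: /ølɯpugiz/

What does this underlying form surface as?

[ølupugyz]

/ɯ/ harmonizes with /ø/ ([+round]) → [u]
/i/ harmonizes with /ø/ ([+round]) → [y]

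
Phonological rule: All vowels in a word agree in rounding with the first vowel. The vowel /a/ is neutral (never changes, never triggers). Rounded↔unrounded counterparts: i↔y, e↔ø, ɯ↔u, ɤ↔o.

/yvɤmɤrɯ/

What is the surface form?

/ɤ/ harmonizes with /y/ ([+round]) → [o]
/ɤ/ harmonizes with /y/ ([+round]) → [o]
/ɯ/ harmonizes with /y/ ([+round]) → [u]

[yvomoru]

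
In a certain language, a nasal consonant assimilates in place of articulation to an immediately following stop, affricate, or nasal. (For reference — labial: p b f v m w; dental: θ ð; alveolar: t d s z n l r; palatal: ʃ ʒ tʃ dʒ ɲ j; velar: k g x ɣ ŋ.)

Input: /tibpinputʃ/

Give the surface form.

[tibpimputʃ]

/n/ before /p/ (labial) → [m]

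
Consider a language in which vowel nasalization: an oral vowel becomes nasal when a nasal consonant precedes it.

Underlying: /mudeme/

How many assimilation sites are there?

2

/u/ after nasal /m/ → [ũ]
/e/ after nasal /m/ → [ẽ]
2 segments change.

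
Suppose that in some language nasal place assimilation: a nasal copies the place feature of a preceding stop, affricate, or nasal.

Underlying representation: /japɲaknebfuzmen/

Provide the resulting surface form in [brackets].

/ɲ/ after /p/ (labial) → [m]
/n/ after /k/ (velar) → [ŋ]

[japmakŋebfuzmen]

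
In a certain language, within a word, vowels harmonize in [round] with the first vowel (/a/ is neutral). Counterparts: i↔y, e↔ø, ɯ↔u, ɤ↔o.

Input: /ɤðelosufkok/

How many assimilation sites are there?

/o/ harmonizes with /ɤ/ ([-round]) → [ɤ]
/u/ harmonizes with /ɤ/ ([-round]) → [ɯ]
/o/ harmonizes with /ɤ/ ([-round]) → [ɤ]
3 segments change.

3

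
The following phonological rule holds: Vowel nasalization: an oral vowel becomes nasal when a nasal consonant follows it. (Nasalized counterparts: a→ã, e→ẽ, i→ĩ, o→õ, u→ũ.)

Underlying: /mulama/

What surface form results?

/a/ before nasal /m/ → [ã]

[mulãma]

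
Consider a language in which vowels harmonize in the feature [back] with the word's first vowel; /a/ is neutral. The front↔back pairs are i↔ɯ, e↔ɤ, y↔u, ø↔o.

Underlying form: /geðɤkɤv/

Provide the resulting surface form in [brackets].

[geðekev]

/ɤ/ harmonizes with /e/ ([-back]) → [e]
/ɤ/ harmonizes with /e/ ([-back]) → [e]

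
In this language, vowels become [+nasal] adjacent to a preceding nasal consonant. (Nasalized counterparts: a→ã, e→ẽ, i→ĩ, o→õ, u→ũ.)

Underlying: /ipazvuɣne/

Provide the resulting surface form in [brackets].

[ipazvuɣnẽ]

/e/ after nasal /n/ → [ẽ]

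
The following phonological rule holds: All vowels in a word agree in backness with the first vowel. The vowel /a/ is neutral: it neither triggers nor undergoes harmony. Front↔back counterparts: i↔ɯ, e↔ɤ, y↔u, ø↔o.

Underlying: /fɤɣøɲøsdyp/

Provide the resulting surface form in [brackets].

[fɤɣoɲosdup]

/ø/ harmonizes with /ɤ/ ([+back]) → [o]
/ø/ harmonizes with /ɤ/ ([+back]) → [o]
/y/ harmonizes with /ɤ/ ([+back]) → [u]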